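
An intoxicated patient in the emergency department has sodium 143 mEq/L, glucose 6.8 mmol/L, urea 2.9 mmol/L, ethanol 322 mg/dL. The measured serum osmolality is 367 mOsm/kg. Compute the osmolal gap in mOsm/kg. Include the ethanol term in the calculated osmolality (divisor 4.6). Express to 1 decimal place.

1.3 mOsm/kg

Calculated osmolality = 2·Na + glucose + urea + ethanol/4.6
= 2·143 + 6.8 + 2.9 + 322/4.6
= 286 + 6.80 + 2.90 + 70
= 365.7 mOsm/kg ≈ 365.7 mOsm/kg
Osmolar gap = measured − calculated = 367 − 365.7 = 1.3 mOsm/kg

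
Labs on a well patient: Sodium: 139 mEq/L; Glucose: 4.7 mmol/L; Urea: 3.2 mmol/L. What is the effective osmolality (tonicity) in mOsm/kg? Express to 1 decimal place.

282.7 mOsm/kg

Effective osmolality excludes urea (freely permeant across cell membranes):
2·Na + glucose
= 2·139 + 4.7
= 278 + 4.7
= 282.7 mOsm/kg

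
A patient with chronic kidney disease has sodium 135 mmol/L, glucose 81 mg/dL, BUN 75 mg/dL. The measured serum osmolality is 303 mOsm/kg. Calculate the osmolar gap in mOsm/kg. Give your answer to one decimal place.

Calculated osmolality = 2·Na + glucose/18 + BUN/2.8
= 2·135 + 81/18 + 75/2.8
= 270 + 4.50 + 26.79
= 301.29 mOsm/kg ≈ 301.3 mOsm/kg
Osmolar gap = measured − calculated = 303 − 301.3 = 1.7 mOsm/kg

1.7 mOsm/kg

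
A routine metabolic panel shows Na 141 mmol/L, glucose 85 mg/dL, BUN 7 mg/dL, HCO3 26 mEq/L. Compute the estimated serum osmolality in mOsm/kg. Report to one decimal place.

Calculated osmolality = 2·Na + glucose/18 + BUN/2.8
= 2·141 + 85/18 + 7/2.8
= 282 + 4.72 + 2.50
= 289.22 mOsm/kg

289.2 mOsm/kg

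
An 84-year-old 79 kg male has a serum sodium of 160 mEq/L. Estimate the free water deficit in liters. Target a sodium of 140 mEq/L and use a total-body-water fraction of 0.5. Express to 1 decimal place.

TBW = 0.5 · 79 = 39.5 L
Free water deficit = TBW · (Na/140 − 1)
= 39.5 · (160/140 − 1)
= 39.5 · 0.1429
= 5.64 L

5.6 L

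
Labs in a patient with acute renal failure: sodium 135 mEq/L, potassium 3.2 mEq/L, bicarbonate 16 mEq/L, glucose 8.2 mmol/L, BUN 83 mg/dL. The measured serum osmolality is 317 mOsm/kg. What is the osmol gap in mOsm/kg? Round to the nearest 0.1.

9.2 mOsm/kg

Calculated osmolality = 2·Na + glucose + BUN/2.8
= 2·135 + 8.2 + 83/2.8
= 270 + 8.20 + 29.64
= 307.84 mOsm/kg ≈ 307.8 mOsm/kg
Osmolar gap = measured − calculated = 317 − 307.8 = 9.2 mOsm/kg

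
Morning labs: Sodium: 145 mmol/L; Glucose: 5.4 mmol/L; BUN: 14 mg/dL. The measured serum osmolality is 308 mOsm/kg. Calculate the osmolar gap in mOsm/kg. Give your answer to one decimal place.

7.6 mOsm/kg

Calculated osmolality = 2·Na + glucose + BUN/2.8
= 2·145 + 5.4 + 14/2.8
= 290 + 5.40 + 5
= 300.4 mOsm/kg ≈ 300.4 mOsm/kg
Osmolar gap = measured − calculated = 308 − 300.4 = 7.6 mOsm/kg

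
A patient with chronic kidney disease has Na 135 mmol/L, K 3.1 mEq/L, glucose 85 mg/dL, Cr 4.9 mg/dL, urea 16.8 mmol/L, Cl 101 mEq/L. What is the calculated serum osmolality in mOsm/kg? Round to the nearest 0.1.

291.5 mOsm/kg

Calculated osmolality = 2·Na + glucose/18 + urea
= 2·135 + 85/18 + 16.8
= 270 + 4.72 + 16.80
= 291.52 mOsm/kg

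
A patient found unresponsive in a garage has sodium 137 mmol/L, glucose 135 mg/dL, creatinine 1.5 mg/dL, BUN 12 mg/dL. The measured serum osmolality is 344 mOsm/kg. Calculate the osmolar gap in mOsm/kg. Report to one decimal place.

Calculated osmolality = 2·Na + glucose/18 + BUN/2.8
= 2·137 + 135/18 + 12/2.8
= 274 + 7.50 + 4.29
= 285.79 mOsm/kg ≈ 285.8 mOsm/kg
Osmolar gap = measured − calculated = 344 − 285.8 = 58.2 mOsm/kg

58.2 mOsm/kg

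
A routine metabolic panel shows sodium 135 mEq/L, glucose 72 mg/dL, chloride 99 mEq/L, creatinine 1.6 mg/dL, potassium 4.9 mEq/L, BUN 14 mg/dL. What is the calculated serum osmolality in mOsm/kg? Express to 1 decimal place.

Calculated osmolality = 2·Na + glucose/18 + BUN/2.8
= 2·135 + 72/18 + 14/2.8
= 270 + 4 + 5
= 279 mOsm/kg

279.0 mOsm/kg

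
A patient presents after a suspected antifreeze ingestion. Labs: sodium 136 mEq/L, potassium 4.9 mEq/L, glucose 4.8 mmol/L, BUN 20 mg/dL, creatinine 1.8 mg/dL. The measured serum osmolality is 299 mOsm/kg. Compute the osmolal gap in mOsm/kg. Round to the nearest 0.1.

Calculated osmolality = 2·Na + glucose + BUN/2.8
= 2·136 + 4.8 + 20/2.8
= 272 + 4.80 + 7.14
= 283.94 mOsm/kg ≈ 283.9 mOsm/kg
Osmolar gap = measured − calculated = 299 − 283.9 = 15.1 mOsm/kg

15.1 mOsm/kg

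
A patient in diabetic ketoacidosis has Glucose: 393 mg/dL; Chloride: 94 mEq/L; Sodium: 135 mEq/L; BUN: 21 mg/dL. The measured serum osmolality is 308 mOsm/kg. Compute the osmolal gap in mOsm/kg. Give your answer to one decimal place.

Calculated osmolality = 2·Na + glucose/18 + BUN/2.8
= 2·135 + 393/18 + 21/2.8
= 270 + 21.83 + 7.50
= 299.33 mOsm/kg ≈ 299.3 mOsm/kg
Osmolar gap = measured − calculated = 308 − 299.3 = 8.7 mOsm/kg

8.7 mOsm/kg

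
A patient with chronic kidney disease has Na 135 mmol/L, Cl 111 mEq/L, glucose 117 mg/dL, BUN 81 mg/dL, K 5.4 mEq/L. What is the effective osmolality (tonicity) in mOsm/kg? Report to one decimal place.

276.5 mOsm/kg

Effective osmolality excludes urea (freely permeant across cell membranes):
2·Na + glucose/18
= 2·135 + 117/18
= 270 + 6.5
= 276.5 mOsm/kg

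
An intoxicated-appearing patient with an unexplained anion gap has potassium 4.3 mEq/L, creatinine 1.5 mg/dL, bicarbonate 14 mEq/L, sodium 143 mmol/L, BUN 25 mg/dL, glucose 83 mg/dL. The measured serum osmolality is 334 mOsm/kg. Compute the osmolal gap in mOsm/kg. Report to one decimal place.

Calculated osmolality = 2·Na + glucose/18 + BUN/2.8
= 2·143 + 83/18 + 25/2.8
= 286 + 4.61 + 8.93
= 299.54 mOsm/kg ≈ 299.5 mOsm/kg
Osmolar gap = measured − calculated = 334 − 299.5 = 34.5 mOsm/kg

34.5 mOsm/kg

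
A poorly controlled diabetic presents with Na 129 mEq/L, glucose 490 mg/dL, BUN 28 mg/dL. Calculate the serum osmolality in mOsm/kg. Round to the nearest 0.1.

295.2 mOsm/kg

Calculated osmolality = 2·Na + glucose/18 + BUN/2.8
= 2·129 + 490/18 + 28/2.8
= 258 + 27.22 + 10
= 295.22 mOsm/kg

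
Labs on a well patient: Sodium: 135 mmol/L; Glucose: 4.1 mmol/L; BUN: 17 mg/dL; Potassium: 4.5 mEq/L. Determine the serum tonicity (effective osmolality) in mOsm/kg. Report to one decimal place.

Effective osmolality excludes urea (freely permeant across cell membranes):
2·Na + glucose
= 2·135 + 4.1
= 270 + 4.1
= 274.1 mOsm/kg

274.1 mOsm/kg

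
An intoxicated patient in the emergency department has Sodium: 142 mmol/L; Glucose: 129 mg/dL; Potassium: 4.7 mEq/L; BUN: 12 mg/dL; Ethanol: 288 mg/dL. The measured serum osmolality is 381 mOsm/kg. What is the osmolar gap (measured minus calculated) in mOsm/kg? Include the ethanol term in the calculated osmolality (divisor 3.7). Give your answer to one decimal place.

7.7 mOsm/kg

Calculated osmolality = 2·Na + glucose/18 + BUN/2.8 + ethanol/3.7
= 2·142 + 129/18 + 12/2.8 + 288/3.7
= 284 + 7.17 + 4.29 + 77.84
= 373.3 mOsm/kg ≈ 373.3 mOsm/kg
Osmolar gap = measured − calculated = 381 − 373.3 = 7.7 mOsm/kg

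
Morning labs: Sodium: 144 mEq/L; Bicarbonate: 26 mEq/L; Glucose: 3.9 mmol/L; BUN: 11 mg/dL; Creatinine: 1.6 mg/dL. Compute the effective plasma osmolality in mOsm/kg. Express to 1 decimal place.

Effective osmolality excludes urea (freely permeant across cell membranes):
2·Na + glucose
= 2·144 + 3.9
= 288 + 3.9
= 291.9 mOsm/kg

291.9 mOsm/kg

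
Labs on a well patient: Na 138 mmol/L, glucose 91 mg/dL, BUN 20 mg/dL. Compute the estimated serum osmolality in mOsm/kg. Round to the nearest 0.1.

288.2 mOsm/kg

Calculated osmolality = 2·Na + glucose/18 + BUN/2.8
= 2·138 + 91/18 + 20/2.8
= 276 + 5.06 + 7.14
= 288.2 mOsm/kg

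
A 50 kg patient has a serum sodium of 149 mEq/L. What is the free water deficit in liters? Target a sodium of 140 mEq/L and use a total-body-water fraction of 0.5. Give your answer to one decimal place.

1.6 L

TBW = 0.5 · 50 = 25 L
Free water deficit = TBW · (Na/140 − 1)
= 25 · (149/140 − 1)
= 25 · 0.0643
= 1.61 L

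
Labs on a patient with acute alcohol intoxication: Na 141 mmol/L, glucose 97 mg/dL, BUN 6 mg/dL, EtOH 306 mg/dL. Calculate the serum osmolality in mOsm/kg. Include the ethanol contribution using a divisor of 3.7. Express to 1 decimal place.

372.2 mOsm/kg

Calculated osmolality = 2·Na + glucose/18 + BUN/2.8 + ethanol/3.7
= 2·141 + 97/18 + 6/2.8 + 306/3.7
= 282 + 5.39 + 2.14 + 82.70
= 372.23 mOsm/kg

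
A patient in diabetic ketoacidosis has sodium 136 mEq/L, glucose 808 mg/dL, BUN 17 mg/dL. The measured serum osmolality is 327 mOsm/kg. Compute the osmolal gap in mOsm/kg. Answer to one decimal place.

Calculated osmolality = 2·Na + glucose/18 + BUN/2.8
= 2·136 + 808/18 + 17/2.8
= 272 + 44.89 + 6.07
= 322.96 mOsm/kg ≈ 323.0 mOsm/kg
Osmolar gap = measured − calculated = 327 − 323.0 = 4.0 mOsm/kg

4.0 mOsm/kg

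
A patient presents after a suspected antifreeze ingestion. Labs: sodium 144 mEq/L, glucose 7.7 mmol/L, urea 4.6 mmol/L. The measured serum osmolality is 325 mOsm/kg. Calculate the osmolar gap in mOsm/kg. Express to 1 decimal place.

24.7 mOsm/kg

Calculated osmolality = 2·Na + glucose + urea
= 2·144 + 7.7 + 4.6
= 288 + 7.70 + 4.60
= 300.3 mOsm/kg ≈ 300.3 mOsm/kg
Osmolar gap = measured − calculated = 325 − 300.3 = 24.7 mOsm/kg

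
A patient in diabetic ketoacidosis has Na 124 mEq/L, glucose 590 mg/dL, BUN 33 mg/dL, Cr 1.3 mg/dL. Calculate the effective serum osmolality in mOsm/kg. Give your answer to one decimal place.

280.8 mOsm/kg

Effective osmolality excludes urea (freely permeant across cell membranes):
2·Na + glucose/18
= 2·124 + 590/18
= 248 + 32.78
= 280.78 mOsm/kg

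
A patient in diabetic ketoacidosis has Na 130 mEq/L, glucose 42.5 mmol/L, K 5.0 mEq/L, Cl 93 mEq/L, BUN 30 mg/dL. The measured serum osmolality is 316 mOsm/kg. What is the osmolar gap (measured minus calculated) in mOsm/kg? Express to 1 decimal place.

2.8 mOsm/kg

Calculated osmolality = 2·Na + glucose + BUN/2.8
= 2·130 + 42.5 + 30/2.8
= 260 + 42.50 + 10.71
= 313.21 mOsm/kg ≈ 313.2 mOsm/kg
Osmolar gap = measured − calculated = 316 − 313.2 = 2.8 mOsm/kg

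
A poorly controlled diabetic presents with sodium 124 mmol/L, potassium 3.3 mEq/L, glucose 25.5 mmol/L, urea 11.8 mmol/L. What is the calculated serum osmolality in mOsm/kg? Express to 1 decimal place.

Calculated osmolality = 2·Na + glucose + urea
= 2·124 + 25.5 + 11.8
= 248 + 25.50 + 11.80
= 285.3 mOsm/kg

285.3 mOsm/kg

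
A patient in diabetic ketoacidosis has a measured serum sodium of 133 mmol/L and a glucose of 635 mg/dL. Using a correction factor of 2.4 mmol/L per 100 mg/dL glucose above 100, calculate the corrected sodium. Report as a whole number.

146 mmol/L

Corrected Na = measured Na + 2.4 · (glucose − 100)/100
= 133 + 2.4 · (635 − 100)/100
= 133 + 12.8
= 145.8 mmol/L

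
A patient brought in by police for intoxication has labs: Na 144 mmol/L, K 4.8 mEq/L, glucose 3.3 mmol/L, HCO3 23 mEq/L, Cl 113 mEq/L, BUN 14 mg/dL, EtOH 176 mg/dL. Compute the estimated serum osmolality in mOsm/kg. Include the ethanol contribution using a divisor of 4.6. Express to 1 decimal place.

Calculated osmolality = 2·Na + glucose + BUN/2.8 + ethanol/4.6
= 2·144 + 3.3 + 14/2.8 + 176/4.6
= 288 + 3.30 + 5 + 38.26
= 334.56 mOsm/kg

334.6 mOsm/kg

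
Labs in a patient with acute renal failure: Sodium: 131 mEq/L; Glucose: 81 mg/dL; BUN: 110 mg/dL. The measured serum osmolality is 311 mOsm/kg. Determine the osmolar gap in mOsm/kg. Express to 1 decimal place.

5.2 mOsm/kg

Calculated osmolality = 2·Na + glucose/18 + BUN/2.8
= 2·131 + 81/18 + 110/2.8
= 262 + 4.50 + 39.29
= 305.79 mOsm/kg ≈ 305.8 mOsm/kg
Osmolar gap = measured − calculated = 311 − 305.8 = 5.2 mOsm/kg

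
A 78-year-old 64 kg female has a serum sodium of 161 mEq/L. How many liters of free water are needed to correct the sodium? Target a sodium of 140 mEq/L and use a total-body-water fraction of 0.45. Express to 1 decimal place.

TBW = 0.45 · 64 = 28.8 L
Free water deficit = TBW · (Na/140 − 1)
= 28.8 · (161/140 − 1)
= 28.8 · 0.15
= 4.32 L

4.3 L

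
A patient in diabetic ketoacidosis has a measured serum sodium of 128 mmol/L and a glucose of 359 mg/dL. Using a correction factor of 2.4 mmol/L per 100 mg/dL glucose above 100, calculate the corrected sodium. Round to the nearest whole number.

134 mmol/L

Corrected Na = measured Na + 2.4 · (glucose − 100)/100
= 128 + 2.4 · (359 − 100)/100
= 128 + 6.2
= 134.2 mmol/L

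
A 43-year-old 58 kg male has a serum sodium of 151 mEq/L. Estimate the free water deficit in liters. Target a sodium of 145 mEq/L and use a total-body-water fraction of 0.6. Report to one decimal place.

1.4 L

TBW = 0.6 · 58 = 34.8 L
Free water deficit = TBW · (Na/145 − 1)
= 34.8 · (151/145 − 1)
= 34.8 · 0.0414
= 1.44 L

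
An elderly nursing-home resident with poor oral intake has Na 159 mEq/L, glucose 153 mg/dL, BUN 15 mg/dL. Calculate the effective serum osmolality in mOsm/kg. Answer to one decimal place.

326.5 mOsm/kg

Effective osmolality excludes urea (freely permeant across cell membranes):
2·Na + glucose/18
= 2·159 + 153/18
= 318 + 8.5
= 326.5 mOsm/kg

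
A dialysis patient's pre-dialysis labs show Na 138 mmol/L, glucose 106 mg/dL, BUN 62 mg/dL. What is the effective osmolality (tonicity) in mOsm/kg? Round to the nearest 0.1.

Effective osmolality excludes urea (freely permeant across cell membranes):
2·Na + glucose/18
= 2·138 + 106/18
= 276 + 5.89
= 281.89 mOsm/kg

281.9 mOsm/kg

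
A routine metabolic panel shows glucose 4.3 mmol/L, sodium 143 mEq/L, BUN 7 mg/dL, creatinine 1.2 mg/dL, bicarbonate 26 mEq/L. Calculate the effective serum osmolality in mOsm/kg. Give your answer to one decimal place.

290.3 mOsm/kg

Effective osmolality excludes urea (freely permeant across cell membranes):
2·Na + glucose
= 2·143 + 4.3
= 286 + 4.3
= 290.3 mOsm/kg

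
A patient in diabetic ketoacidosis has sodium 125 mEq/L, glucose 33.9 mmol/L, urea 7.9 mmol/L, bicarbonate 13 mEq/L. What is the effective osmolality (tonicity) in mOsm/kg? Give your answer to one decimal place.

283.9 mOsm/kg

Effective osmolality excludes urea (freely permeant across cell membranes):
2·Na + glucose
= 2·125 + 33.9
= 250 + 33.9
= 283.9 mOsm/kg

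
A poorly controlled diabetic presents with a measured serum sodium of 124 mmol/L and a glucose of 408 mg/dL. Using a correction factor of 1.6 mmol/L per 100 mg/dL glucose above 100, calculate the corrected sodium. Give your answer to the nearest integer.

Corrected Na = measured Na + 1.6 · (glucose − 100)/100
= 124 + 1.6 · (408 − 100)/100
= 124 + 4.9
= 128.9 mmol/L

129 mmol/L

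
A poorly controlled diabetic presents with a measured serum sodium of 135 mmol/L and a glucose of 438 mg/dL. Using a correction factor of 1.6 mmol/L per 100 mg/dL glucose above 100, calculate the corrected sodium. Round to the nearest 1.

140 mmol/L

Corrected Na = measured Na + 1.6 · (glucose − 100)/100
= 135 + 1.6 · (438 − 100)/100
= 135 + 5.4
= 140.4 mmol/L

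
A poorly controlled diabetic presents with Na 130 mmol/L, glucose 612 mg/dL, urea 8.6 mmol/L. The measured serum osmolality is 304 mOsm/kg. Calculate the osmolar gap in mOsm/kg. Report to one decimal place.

1.4 mOsm/kg

Calculated osmolality = 2·Na + glucose/18 + urea
= 2·130 + 612/18 + 8.6
= 260 + 34 + 8.60
= 302.6 mOsm/kg ≈ 302.6 mOsm/kg
Osmolar gap = measured − calculated = 304 − 302.6 = 1.4 mOsm/kg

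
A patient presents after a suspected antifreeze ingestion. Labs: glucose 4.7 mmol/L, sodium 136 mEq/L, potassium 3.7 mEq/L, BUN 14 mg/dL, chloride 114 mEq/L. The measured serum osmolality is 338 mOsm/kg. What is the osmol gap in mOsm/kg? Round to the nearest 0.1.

56.3 mOsm/kg

Calculated osmolality = 2·Na + glucose + BUN/2.8
= 2·136 + 4.7 + 14/2.8
= 272 + 4.70 + 5
= 281.7 mOsm/kg ≈ 281.7 mOsm/kg
Osmolar gap = measured − calculated = 338 − 281.7 = 56.3 mOsm/kg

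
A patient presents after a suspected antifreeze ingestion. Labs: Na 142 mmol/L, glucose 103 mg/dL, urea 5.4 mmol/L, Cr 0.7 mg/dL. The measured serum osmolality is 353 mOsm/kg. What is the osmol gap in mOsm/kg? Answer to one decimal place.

Calculated osmolality = 2·Na + glucose/18 + urea
= 2·142 + 103/18 + 5.4
= 284 + 5.72 + 5.40
= 295.12 mOsm/kg ≈ 295.1 mOsm/kg
Osmolar gap = measured − calculated = 353 − 295.1 = 57.9 mOsm/kg

57.9 mOsm/kg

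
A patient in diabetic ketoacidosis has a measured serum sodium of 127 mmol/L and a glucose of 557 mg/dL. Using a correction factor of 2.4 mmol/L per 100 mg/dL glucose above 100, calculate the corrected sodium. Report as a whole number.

138 mmol/L

Corrected Na = measured Na + 2.4 · (glucose − 100)/100
= 127 + 2.4 · (557 − 100)/100
= 127 + 11
= 138 mmol/L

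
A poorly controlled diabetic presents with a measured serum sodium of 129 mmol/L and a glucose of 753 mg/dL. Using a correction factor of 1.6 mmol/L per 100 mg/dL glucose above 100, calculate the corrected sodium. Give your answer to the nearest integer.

Corrected Na = measured Na + 1.6 · (glucose − 100)/100
= 129 + 1.6 · (753 − 100)/100
= 129 + 10.4
= 139.4 mmol/L

139 mmol/L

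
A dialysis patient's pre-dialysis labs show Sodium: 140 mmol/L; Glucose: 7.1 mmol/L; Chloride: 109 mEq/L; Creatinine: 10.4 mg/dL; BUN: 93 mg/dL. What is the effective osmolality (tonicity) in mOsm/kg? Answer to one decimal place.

Effective osmolality excludes urea (freely permeant across cell membranes):
2·Na + glucose
= 2·140 + 7.1
= 280 + 7.1
= 287.1 mOsm/kg

287.1 mOsm/kg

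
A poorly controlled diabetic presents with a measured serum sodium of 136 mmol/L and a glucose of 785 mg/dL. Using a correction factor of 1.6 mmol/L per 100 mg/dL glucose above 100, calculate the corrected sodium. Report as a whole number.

147 mmol/L

Corrected Na = measured Na + 1.6 · (glucose − 100)/100
= 136 + 1.6 · (785 − 100)/100
= 136 + 11
= 147 mmol/L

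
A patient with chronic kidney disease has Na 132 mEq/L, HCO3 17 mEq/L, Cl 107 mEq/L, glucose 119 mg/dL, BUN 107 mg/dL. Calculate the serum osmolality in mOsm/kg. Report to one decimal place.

Calculated osmolality = 2·Na + glucose/18 + BUN/2.8
= 2·132 + 119/18 + 107/2.8
= 264 + 6.61 + 38.21
= 308.82 mOsm/kg

308.8 mOsm/kg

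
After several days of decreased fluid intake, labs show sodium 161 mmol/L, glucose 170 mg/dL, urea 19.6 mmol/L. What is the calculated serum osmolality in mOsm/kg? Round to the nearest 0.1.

351.0 mOsm/kg

Calculated osmolality = 2·Na + glucose/18 + urea
= 2·161 + 170/18 + 19.6
= 322 + 9.44 + 19.60
= 351.04 mOsm/kg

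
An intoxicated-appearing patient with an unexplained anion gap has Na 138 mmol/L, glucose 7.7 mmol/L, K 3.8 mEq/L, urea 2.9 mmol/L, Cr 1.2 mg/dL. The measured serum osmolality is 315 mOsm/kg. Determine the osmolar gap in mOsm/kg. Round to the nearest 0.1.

Calculated osmolality = 2·Na + glucose + urea
= 2·138 + 7.7 + 2.9
= 276 + 7.70 + 2.90
= 286.6 mOsm/kg ≈ 286.6 mOsm/kg
Osmolar gap = measured − calculated = 315 − 286.6 = 28.4 mOsm/kg

28.4 mOsm/kg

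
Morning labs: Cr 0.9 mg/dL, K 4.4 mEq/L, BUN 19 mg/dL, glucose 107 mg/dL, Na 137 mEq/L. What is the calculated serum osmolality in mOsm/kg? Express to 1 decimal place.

Calculated osmolality = 2·Na + glucose/18 + BUN/2.8
= 2·137 + 107/18 + 19/2.8
= 274 + 5.94 + 6.79
= 286.73 mOsm/kg

286.7 mOsm/kg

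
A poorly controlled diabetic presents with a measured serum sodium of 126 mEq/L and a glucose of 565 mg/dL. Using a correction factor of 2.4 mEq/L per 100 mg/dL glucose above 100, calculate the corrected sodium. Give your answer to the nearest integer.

137 mEq/L

Corrected Na = measured Na + 2.4 · (glucose − 100)/100
= 126 + 2.4 · (565 − 100)/100
= 126 + 11.2
= 137.2 mEq/L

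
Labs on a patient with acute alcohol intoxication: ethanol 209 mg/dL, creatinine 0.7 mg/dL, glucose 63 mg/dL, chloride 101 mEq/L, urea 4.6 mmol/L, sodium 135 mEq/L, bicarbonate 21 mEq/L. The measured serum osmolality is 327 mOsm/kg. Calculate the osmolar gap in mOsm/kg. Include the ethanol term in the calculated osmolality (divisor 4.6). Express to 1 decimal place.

Calculated osmolality = 2·Na + glucose/18 + urea + ethanol/4.6
= 2·135 + 63/18 + 4.6 + 209/4.6
= 270 + 3.50 + 4.60 + 45.43
= 323.53 mOsm/kg ≈ 323.5 mOsm/kg
Osmolar gap = measured − calculated = 327 − 323.5 = 3.5 mOsm/kg

3.5 mOsm/kg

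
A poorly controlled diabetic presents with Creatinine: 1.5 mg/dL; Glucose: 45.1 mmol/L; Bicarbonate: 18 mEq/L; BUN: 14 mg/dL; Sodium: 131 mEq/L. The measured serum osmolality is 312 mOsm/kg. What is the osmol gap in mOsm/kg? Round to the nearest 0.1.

Calculated osmolality = 2·Na + glucose + BUN/2.8
= 2·131 + 45.1 + 14/2.8
= 262 + 45.10 + 5
= 312.1 mOsm/kg ≈ 312.1 mOsm/kg
Osmolar gap = measured − calculated = 312 − 312.1 = -0.1 mOsm/kg

-0.1 mOsm/kg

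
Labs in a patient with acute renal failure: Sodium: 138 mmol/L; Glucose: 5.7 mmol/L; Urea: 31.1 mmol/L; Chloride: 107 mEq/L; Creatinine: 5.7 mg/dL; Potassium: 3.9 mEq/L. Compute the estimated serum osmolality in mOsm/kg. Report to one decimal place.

312.8 mOsm/kg

Calculated osmolality = 2·Na + glucose + urea
= 2·138 + 5.7 + 31.1
= 276 + 5.70 + 31.10
= 312.8 mOsm/kg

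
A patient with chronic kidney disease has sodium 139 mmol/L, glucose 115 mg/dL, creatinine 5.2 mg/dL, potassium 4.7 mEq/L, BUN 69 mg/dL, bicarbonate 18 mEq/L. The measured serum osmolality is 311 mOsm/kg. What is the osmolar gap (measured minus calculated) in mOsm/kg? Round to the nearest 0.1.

Calculated osmolality = 2·Na + glucose/18 + BUN/2.8
= 2·139 + 115/18 + 69/2.8
= 278 + 6.39 + 24.64
= 309.03 mOsm/kg ≈ 309.0 mOsm/kg
Osmolar gap = measured − calculated = 311 − 309.0 = 2.0 mOsm/kg

2.0 mOsm/kg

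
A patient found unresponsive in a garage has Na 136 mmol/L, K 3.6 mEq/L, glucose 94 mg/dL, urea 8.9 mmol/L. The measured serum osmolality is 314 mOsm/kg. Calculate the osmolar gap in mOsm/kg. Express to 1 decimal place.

27.9 mOsm/kg

Calculated osmolality = 2·Na + glucose/18 + urea
= 2·136 + 94/18 + 8.9
= 272 + 5.22 + 8.90
= 286.12 mOsm/kg ≈ 286.1 mOsm/kg
Osmolar gap = measured − calculated = 314 − 286.1 = 27.9 mOsm/kg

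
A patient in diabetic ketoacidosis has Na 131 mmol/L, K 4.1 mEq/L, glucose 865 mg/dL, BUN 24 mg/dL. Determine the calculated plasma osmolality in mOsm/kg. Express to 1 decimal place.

318.6 mOsm/kg

Calculated osmolality = 2·Na + glucose/18 + BUN/2.8
= 2·131 + 865/18 + 24/2.8
= 262 + 48.06 + 8.57
= 318.63 mOsm/kg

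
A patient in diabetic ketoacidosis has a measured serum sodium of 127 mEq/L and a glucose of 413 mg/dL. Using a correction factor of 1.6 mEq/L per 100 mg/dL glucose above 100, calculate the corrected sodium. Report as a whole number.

132 mEq/L

Corrected Na = measured Na + 1.6 · (glucose − 100)/100
= 127 + 1.6 · (413 − 100)/100
= 127 + 5
= 132 mEq/L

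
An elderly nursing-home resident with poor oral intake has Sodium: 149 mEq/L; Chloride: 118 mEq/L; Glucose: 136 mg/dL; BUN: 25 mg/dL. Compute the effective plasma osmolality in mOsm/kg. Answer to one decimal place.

Effective osmolality excludes urea (freely permeant across cell membranes):
2·Na + glucose/18
= 2·149 + 136/18
= 298 + 7.56
= 305.56 mOsm/kg

305.6 mOsm/kg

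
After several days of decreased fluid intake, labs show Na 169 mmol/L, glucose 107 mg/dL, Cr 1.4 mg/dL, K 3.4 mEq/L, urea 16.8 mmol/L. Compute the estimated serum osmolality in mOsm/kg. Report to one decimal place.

360.7 mOsm/kg

Calculated osmolality = 2·Na + glucose/18 + urea
= 2·169 + 107/18 + 16.8
= 338 + 5.94 + 16.80
= 360.74 mOsm/kg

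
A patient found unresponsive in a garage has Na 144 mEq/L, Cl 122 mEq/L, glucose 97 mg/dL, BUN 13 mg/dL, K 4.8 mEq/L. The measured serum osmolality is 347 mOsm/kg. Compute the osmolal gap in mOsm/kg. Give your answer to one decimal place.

49.0 mOsm/kg

Calculated osmolality = 2·Na + glucose/18 + BUN/2.8
= 2·144 + 97/18 + 13/2.8
= 288 + 5.39 + 4.64
= 298.03 mOsm/kg ≈ 298.0 mOsm/kg
Osmolar gap = measured − calculated = 347 − 298.0 = 49.0 mOsm/kg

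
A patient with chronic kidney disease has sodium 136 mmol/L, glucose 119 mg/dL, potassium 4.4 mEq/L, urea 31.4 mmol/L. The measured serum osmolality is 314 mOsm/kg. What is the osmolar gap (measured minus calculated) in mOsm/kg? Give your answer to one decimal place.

4.0 mOsm/kg

Calculated osmolality = 2·Na + glucose/18 + urea
= 2·136 + 119/18 + 31.4
= 272 + 6.61 + 31.40
= 310.01 mOsm/kg ≈ 310.0 mOsm/kg
Osmolar gap = measured − calculated = 314 − 310.0 = 4.0 mOsm/kg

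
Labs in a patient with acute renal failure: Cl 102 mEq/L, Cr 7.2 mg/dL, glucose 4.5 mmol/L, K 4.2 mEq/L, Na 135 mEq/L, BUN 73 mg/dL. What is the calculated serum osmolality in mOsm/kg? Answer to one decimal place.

300.6 mOsm/kg

Calculated osmolality = 2·Na + glucose + BUN/2.8
= 2·135 + 4.5 + 73/2.8
= 270 + 4.50 + 26.07
= 300.57 mOsm/kg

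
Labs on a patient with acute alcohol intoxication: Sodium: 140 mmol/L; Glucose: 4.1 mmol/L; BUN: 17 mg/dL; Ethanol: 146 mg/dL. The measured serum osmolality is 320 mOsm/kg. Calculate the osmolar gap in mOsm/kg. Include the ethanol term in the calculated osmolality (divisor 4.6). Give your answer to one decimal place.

Calculated osmolality = 2·Na + glucose + BUN/2.8 + ethanol/4.6
= 2·140 + 4.1 + 17/2.8 + 146/4.6
= 280 + 4.10 + 6.07 + 31.74
= 321.91 mOsm/kg ≈ 321.9 mOsm/kg
Osmolar gap = measured − calculated = 320 − 321.9 = -1.9 mOsm/kg

-1.9 mOsm/kg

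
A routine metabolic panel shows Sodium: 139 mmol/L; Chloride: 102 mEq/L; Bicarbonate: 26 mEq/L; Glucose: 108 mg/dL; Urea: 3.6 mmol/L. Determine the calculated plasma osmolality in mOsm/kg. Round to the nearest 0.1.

287.6 mOsm/kg

Calculated osmolality = 2·Na + glucose/18 + urea
= 2·139 + 108/18 + 3.6
= 278 + 6 + 3.60
= 287.6 mOsm/kg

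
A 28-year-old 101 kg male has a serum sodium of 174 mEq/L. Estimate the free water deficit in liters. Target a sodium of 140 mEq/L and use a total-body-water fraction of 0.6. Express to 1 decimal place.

14.7 L

TBW = 0.6 · 101 = 60.6 L
Free water deficit = TBW · (Na/140 − 1)
= 60.6 · (174/140 − 1)
= 60.6 · 0.2429
= 14.72 L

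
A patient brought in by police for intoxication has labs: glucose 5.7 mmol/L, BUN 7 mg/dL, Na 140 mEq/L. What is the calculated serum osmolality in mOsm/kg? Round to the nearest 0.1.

288.2 mOsm/kg

Calculated osmolality = 2·Na + glucose + BUN/2.8
= 2·140 + 5.7 + 7/2.8
= 280 + 5.70 + 2.50
= 288.2 mOsm/kg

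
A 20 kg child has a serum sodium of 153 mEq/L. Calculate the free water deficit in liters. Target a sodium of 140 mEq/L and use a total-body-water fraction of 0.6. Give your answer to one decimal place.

TBW = 0.6 · 20 = 12 L
Free water deficit = TBW · (Na/140 − 1)
= 12 · (153/140 − 1)
= 12 · 0.0929
= 1.11 L

1.1 L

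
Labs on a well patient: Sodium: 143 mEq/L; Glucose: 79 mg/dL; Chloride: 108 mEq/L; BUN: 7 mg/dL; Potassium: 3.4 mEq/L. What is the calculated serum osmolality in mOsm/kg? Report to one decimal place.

292.9 mOsm/kg

Calculated osmolality = 2·Na + glucose/18 + BUN/2.8
= 2·143 + 79/18 + 7/2.8
= 286 + 4.39 + 2.50
= 292.89 mOsm/kg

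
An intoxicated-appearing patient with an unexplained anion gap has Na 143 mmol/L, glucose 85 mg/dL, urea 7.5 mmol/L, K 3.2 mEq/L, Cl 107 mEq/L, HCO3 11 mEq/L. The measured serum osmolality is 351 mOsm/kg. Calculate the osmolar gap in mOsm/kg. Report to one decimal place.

Calculated osmolality = 2·Na + glucose/18 + urea
= 2·143 + 85/18 + 7.5
= 286 + 4.72 + 7.50
= 298.22 mOsm/kg ≈ 298.2 mOsm/kg
Osmolar gap = measured − calculated = 351 − 298.2 = 52.8 mOsm/kg

52.8 mOsm/kg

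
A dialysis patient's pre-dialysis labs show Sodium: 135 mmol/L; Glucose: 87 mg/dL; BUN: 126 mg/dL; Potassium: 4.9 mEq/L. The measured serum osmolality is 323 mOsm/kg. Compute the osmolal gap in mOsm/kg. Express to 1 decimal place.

Calculated osmolality = 2·Na + glucose/18 + BUN/2.8
= 2·135 + 87/18 + 126/2.8
= 270 + 4.83 + 45
= 319.83 mOsm/kg ≈ 319.8 mOsm/kg
Osmolar gap = measured − calculated = 323 − 319.8 = 3.2 mOsm/kg

3.2 mOsm/kg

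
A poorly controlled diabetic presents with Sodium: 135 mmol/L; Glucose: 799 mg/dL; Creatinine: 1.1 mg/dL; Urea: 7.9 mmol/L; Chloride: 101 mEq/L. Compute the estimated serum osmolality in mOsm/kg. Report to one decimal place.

322.3 mOsm/kg

Calculated osmolality = 2·Na + glucose/18 + urea
= 2·135 + 799/18 + 7.9
= 270 + 44.39 + 7.90
= 322.29 mOsm/kg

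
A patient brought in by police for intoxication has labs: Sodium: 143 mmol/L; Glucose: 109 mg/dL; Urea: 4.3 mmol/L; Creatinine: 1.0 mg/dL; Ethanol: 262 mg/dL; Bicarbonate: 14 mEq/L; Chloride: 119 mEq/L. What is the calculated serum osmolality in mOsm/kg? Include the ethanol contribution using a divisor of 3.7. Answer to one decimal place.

367.2 mOsm/kg

Calculated osmolality = 2·Na + glucose/18 + urea + ethanol/3.7
= 2·143 + 109/18 + 4.3 + 262/3.7
= 286 + 6.06 + 4.30 + 70.81
= 367.17 mOsm/kg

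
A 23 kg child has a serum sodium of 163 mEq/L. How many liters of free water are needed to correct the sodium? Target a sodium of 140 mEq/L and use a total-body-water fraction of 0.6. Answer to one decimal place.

TBW = 0.6 · 23 = 13.8 L
Free water deficit = TBW · (Na/140 − 1)
= 13.8 · (163/140 − 1)
= 13.8 · 0.1643
= 2.27 L

2.3 L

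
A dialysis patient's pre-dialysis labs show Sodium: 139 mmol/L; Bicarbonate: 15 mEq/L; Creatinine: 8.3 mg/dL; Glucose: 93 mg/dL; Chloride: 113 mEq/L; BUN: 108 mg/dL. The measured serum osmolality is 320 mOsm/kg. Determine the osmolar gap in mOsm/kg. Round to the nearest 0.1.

-1.7 mOsm/kg

Calculated osmolality = 2·Na + glucose/18 + BUN/2.8
= 2·139 + 93/18 + 108/2.8
= 278 + 5.17 + 38.57
= 321.74 mOsm/kg ≈ 321.7 mOsm/kg
Osmolar gap = measured − calculated = 320 − 321.7 = -1.7 mOsm/kg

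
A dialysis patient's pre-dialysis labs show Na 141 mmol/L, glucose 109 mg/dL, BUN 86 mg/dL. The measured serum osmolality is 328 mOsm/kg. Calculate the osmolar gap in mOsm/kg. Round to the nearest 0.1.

9.2 mOsm/kg

Calculated osmolality = 2·Na + glucose/18 + BUN/2.8
= 2·141 + 109/18 + 86/2.8
= 282 + 6.06 + 30.71
= 318.77 mOsm/kg ≈ 318.8 mOsm/kg
Osmolar gap = measured − calculated = 328 − 318.8 = 9.2 mOsm/kg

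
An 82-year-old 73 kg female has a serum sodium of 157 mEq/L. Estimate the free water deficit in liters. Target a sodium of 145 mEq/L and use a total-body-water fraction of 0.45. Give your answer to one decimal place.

2.7 L

TBW = 0.45 · 73 = 32.85 L
Free water deficit = TBW · (Na/145 − 1)
= 32.85 · (157/145 − 1)
= 32.85 · 0.0828
= 2.72 L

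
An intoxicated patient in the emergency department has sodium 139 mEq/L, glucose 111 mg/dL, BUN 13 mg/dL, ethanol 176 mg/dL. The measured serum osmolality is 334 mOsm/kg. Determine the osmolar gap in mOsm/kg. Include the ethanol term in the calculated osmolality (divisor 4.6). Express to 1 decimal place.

6.9 mOsm/kg

Calculated osmolality = 2·Na + glucose/18 + BUN/2.8 + ethanol/4.6
= 2·139 + 111/18 + 13/2.8 + 176/4.6
= 278 + 6.17 + 4.64 + 38.26
= 327.07 mOsm/kg ≈ 327.1 mOsm/kg
Osmolar gap = measured − calculated = 334 − 327.1 = 6.9 mOsm/kg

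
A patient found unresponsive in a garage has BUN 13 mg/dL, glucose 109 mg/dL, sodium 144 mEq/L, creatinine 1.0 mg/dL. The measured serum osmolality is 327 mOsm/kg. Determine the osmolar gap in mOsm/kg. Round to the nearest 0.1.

28.3 mOsm/kg

Calculated osmolality = 2·Na + glucose/18 + BUN/2.8
= 2·144 + 109/18 + 13/2.8
= 288 + 6.06 + 4.64
= 298.7 mOsm/kg ≈ 298.7 mOsm/kg
Osmolar gap = measured − calculated = 327 − 298.7 = 28.3 mOsm/kg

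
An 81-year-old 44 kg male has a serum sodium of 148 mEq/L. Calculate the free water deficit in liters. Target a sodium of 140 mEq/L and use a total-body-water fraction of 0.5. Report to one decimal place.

1.3 L

TBW = 0.5 · 44 = 22 L
Free water deficit = TBW · (Na/140 − 1)
= 22 · (148/140 − 1)
= 22 · 0.0571
= 1.26 L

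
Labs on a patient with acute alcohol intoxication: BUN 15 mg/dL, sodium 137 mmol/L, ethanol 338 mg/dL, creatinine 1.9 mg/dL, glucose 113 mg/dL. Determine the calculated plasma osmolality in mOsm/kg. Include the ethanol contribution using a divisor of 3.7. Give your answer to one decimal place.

377.0 mOsm/kg

Calculated osmolality = 2·Na + glucose/18 + BUN/2.8 + ethanol/3.7
= 2·137 + 113/18 + 15/2.8 + 338/3.7
= 274 + 6.28 + 5.36 + 91.35
= 376.99 mOsm/kg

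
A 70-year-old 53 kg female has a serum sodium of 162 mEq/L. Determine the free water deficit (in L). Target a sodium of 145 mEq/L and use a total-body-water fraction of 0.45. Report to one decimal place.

TBW = 0.45 · 53 = 23.85 L
Free water deficit = TBW · (Na/145 − 1)
= 23.85 · (162/145 − 1)
= 23.85 · 0.1172
= 2.8 L

2.8 L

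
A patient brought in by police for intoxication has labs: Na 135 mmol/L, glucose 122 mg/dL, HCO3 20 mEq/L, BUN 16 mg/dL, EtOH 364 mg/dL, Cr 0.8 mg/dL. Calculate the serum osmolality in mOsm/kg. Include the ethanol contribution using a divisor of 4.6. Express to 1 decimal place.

Calculated osmolality = 2·Na + glucose/18 + BUN/2.8 + ethanol/4.6
= 2·135 + 122/18 + 16/2.8 + 364/4.6
= 270 + 6.78 + 5.71 + 79.13
= 361.62 mOsm/kg

361.6 mOsm/kg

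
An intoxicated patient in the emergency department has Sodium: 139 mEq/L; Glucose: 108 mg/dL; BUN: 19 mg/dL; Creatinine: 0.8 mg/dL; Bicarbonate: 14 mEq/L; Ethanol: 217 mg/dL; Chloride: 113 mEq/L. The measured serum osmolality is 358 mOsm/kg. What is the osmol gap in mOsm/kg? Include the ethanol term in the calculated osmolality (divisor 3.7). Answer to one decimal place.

8.6 mOsm/kg

Calculated osmolality = 2·Na + glucose/18 + BUN/2.8 + ethanol/3.7
= 2·139 + 108/18 + 19/2.8 + 217/3.7
= 278 + 6 + 6.79 + 58.65
= 349.44 mOsm/kg ≈ 349.4 mOsm/kg
Osmolar gap = measured − calculated = 358 − 349.4 = 8.6 mOsm/kg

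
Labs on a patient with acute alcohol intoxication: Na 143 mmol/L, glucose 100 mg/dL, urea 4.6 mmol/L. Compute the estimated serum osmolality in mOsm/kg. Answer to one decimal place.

296.2 mOsm/kg

Calculated osmolality = 2·Na + glucose/18 + urea
= 2·143 + 100/18 + 4.6
= 286 + 5.56 + 4.60
= 296.16 mOsm/kg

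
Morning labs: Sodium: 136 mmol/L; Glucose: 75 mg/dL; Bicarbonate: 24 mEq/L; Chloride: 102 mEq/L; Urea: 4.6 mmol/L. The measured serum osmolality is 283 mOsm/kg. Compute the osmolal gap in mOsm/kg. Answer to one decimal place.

Calculated osmolality = 2·Na + glucose/18 + urea
= 2·136 + 75/18 + 4.6
= 272 + 4.17 + 4.60
= 280.77 mOsm/kg ≈ 280.8 mOsm/kg
Osmolar gap = measured − calculated = 283 − 280.8 = 2.2 mOsm/kg

2.2 mOsm/kg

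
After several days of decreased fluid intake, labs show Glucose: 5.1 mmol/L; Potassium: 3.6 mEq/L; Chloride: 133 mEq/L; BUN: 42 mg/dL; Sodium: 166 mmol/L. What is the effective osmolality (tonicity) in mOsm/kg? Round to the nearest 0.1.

337.1 mOsm/kg

Effective osmolality excludes urea (freely permeant across cell membranes):
2·Na + glucose
= 2·166 + 5.1
= 332 + 5.1
= 337.1 mOsm/kg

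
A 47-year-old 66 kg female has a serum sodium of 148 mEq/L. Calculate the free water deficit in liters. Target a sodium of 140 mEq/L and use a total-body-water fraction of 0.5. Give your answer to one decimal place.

TBW = 0.5 · 66 = 33 L
Free water deficit = TBW · (Na/140 − 1)
= 33 · (148/140 − 1)
= 33 · 0.0571
= 1.88 L

1.9 L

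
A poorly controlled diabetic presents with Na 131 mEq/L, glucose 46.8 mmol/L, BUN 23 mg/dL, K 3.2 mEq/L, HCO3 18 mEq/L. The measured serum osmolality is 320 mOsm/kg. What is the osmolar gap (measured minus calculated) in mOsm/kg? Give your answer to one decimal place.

3.0 mOsm/kg

Calculated osmolality = 2·Na + glucose + BUN/2.8
= 2·131 + 46.8 + 23/2.8
= 262 + 46.80 + 8.21
= 317.01 mOsm/kg ≈ 317.0 mOsm/kg
Osmolar gap = measured − calculated = 320 − 317.0 = 3.0 mOsm/kg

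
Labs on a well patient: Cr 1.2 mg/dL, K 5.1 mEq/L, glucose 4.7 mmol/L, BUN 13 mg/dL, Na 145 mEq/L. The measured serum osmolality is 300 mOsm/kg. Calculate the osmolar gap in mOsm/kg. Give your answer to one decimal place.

0.7 mOsm/kg

Calculated osmolality = 2·Na + glucose + BUN/2.8
= 2·145 + 4.7 + 13/2.8
= 290 + 4.70 + 4.64
= 299.34 mOsm/kg ≈ 299.3 mOsm/kg
Osmolar gap = measured − calculated = 300 − 299.3 = 0.7 mOsm/kg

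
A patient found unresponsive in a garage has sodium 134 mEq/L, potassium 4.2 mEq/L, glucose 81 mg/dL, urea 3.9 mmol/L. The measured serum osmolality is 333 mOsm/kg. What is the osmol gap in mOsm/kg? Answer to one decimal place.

Calculated osmolality = 2·Na + glucose/18 + urea
= 2·134 + 81/18 + 3.9
= 268 + 4.50 + 3.90
= 276.4 mOsm/kg ≈ 276.4 mOsm/kg
Osmolar gap = measured − calculated = 333 − 276.4 = 56.6 mOsm/kg

56.6 mOsm/kg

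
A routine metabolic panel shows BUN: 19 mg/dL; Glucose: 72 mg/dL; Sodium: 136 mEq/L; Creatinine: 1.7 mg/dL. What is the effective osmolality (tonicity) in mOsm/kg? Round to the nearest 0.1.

Effective osmolality excludes urea (freely permeant across cell membranes):
2·Na + glucose/18
= 2·136 + 72/18
= 272 + 4
= 276 mOsm/kg

276.0 mOsm/kg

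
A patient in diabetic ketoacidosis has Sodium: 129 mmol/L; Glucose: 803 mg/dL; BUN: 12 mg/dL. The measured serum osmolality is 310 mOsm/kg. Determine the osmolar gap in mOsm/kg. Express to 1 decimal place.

Calculated osmolality = 2·Na + glucose/18 + BUN/2.8
= 2·129 + 803/18 + 12/2.8
= 258 + 44.61 + 4.29
= 306.9 mOsm/kg ≈ 306.9 mOsm/kg
Osmolar gap = measured − calculated = 310 − 306.9 = 3.1 mOsm/kg

3.1 mOsm/kg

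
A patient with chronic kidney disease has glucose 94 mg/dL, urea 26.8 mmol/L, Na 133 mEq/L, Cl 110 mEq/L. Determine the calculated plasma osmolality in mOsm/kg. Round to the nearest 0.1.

298.0 mOsm/kg

Calculated osmolality = 2·Na + glucose/18 + urea
= 2·133 + 94/18 + 26.8
= 266 + 5.22 + 26.80
= 298.02 mOsm/kg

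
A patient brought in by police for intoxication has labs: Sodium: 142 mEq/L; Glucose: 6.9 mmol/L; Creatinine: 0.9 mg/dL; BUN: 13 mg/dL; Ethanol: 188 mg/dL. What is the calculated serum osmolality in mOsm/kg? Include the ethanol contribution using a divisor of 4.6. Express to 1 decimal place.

Calculated osmolality = 2·Na + glucose + BUN/2.8 + ethanol/4.6
= 2·142 + 6.9 + 13/2.8 + 188/4.6
= 284 + 6.90 + 4.64 + 40.87
= 336.41 mOsm/kg

336.4 mOsm/kg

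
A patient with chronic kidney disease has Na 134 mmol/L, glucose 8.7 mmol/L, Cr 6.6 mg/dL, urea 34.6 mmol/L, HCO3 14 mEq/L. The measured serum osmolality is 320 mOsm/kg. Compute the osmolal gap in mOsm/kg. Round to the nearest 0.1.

8.7 mOsm/kg

Calculated osmolality = 2·Na + glucose + urea
= 2·134 + 8.7 + 34.6
= 268 + 8.70 + 34.60
= 311.3 mOsm/kg ≈ 311.3 mOsm/kg
Osmolar gap = measured − calculated = 320 − 311.3 = 8.7 mOsm/kg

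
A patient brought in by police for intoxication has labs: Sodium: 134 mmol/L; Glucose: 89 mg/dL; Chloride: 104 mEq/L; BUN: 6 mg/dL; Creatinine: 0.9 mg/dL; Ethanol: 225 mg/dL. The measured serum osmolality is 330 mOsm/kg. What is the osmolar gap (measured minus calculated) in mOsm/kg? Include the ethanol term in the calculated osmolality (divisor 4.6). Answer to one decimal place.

6.0 mOsm/kg

Calculated osmolality = 2·Na + glucose/18 + BUN/2.8 + ethanol/4.6
= 2·134 + 89/18 + 6/2.8 + 225/4.6
= 268 + 4.94 + 2.14 + 48.91
= 323.99 mOsm/kg ≈ 324.0 mOsm/kg
Osmolar gap = measured − calculated = 330 − 324.0 = 6.0 mOsm/kg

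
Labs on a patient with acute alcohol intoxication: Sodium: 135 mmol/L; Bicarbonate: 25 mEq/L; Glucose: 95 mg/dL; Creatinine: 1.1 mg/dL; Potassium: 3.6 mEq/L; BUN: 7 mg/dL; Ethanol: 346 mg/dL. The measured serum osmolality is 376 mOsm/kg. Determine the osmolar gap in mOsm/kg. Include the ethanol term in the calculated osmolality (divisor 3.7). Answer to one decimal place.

4.7 mOsm/kg

Calculated osmolality = 2·Na + glucose/18 + BUN/2.8 + ethanol/3.7
= 2·135 + 95/18 + 7/2.8 + 346/3.7
= 270 + 5.28 + 2.50 + 93.51
= 371.29 mOsm/kg ≈ 371.3 mOsm/kg
Osmolar gap = measured − calculated = 376 − 371.3 = 4.7 mOsm/kg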